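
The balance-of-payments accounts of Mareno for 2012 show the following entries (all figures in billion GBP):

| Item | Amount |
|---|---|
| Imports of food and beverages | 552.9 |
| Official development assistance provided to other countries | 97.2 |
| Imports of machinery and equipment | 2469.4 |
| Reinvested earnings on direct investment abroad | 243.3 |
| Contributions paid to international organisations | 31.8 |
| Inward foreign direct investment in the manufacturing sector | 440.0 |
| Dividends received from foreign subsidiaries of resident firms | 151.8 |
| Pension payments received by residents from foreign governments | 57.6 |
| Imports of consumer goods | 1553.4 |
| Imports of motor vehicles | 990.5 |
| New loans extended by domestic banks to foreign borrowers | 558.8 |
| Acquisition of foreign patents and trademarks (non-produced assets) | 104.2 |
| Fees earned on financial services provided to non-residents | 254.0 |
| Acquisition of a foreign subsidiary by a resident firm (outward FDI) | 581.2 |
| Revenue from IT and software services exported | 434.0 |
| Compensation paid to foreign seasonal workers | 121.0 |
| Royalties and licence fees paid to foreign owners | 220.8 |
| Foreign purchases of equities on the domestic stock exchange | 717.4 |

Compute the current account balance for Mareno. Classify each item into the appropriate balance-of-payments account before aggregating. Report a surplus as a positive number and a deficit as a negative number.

Goods: -990.5 - 552.9 - 2469.4 - 1553.4 = -5566.2
Services: -220.8 + 254.0 + 434.0 = 467.2
Primary income: 151.8 + 243.3 - 121.0 = 274.1
Secondary income: 57.6 - 97.2 - 31.8 = -71.4
Current account = (-5566.2) + 467.2 + 274.1 + (-71.4) = -4896.3
(Excluded from the current account — financial account: inward foreign direct investment in the manufacturing sector 440.0, new loans extended by domestic banks to foreign borrowers 558.8, acquisition of a foreign subsidiary by a resident firm (outward FDI) 581.2, foreign purchases of equities on the domestic stock exchange 717.4; capital account: acquisition of foreign patents and trademarks (non-produced assets) 104.2.)

-4896.3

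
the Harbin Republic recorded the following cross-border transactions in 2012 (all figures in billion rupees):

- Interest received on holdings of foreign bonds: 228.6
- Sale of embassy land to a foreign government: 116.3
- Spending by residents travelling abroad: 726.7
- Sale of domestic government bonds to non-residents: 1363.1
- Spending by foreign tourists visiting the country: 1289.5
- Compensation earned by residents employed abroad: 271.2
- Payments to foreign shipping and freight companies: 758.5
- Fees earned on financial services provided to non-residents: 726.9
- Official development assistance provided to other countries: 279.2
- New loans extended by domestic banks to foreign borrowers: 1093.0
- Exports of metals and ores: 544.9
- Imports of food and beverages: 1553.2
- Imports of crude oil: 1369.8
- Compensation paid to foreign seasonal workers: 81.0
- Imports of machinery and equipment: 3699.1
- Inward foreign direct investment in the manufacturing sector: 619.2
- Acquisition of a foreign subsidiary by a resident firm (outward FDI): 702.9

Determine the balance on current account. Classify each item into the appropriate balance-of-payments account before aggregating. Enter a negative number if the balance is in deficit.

Goods: 544.9 - 3699.1 - 1553.2 - 1369.8 = -6077.2
Services: -726.7 + 1289.5 + 726.9 - 758.5 = 531.2
Primary income: 228.6 + 271.2 - 81.0 = 418.8
Secondary income: -279.2
Current account = (-6077.2) + 531.2 + 418.8 + (-279.2) = -5406.4
(Excluded from the current account — capital account: sale of embassy land to a foreign government 116.3; financial account: sale of domestic government bonds to non-residents 1363.1, new loans extended by domestic banks to foreign borrowers 1093.0, inward foreign direct investment in the manufacturing sector 619.2, acquisition of a foreign subsidiary by a resident firm (outward FDI) 702.9.)

-5406.4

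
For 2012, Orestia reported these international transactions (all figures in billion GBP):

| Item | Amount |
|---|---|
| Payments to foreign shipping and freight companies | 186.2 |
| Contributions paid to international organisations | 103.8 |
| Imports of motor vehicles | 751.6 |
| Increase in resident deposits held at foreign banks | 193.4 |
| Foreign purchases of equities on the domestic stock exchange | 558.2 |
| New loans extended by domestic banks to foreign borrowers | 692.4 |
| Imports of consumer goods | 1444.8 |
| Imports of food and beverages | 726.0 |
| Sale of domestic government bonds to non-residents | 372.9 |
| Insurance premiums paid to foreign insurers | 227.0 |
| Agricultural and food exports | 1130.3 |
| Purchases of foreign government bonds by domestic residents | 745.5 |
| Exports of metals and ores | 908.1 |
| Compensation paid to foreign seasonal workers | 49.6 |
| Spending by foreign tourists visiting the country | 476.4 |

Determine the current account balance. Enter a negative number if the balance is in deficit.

Goods: 1130.3 + 908.1 - 1444.8 - 751.6 - 726.0 = -884.0
Services: -186.2 + 476.4 - 227.0 = 63.2
Primary income: -49.6
Secondary income: -103.8
Current account = (-884.0) + 63.2 + (-49.6) + (-103.8) = -974.2
(Excluded from the current account — financial account: increase in resident deposits held at foreign banks 193.4, foreign purchases of equities on the domestic stock exchange 558.2, new loans extended by domestic banks to foreign borrowers 692.4, sale of domestic government bonds to non-residents 372.9, purchases of foreign government bonds by domestic residents 745.5.)

-974.2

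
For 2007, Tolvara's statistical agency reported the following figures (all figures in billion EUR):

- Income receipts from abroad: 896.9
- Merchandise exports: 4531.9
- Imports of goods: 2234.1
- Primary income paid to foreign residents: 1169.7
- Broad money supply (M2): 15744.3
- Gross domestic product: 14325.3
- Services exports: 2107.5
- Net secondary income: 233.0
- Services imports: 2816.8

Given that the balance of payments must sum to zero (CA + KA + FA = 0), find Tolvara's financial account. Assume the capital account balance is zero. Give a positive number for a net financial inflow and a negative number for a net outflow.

-1548.7

Goods balance = 4531.9 - 2234.1 = 2297.8
Services balance = 2107.5 - 2816.8 = -709.3
Trade balance (goods + services) = 2297.8 + (-709.3) = 1588.5
Net primary income = 896.9 - 1169.7 = -272.8
Net secondary income = 233.0
Current account = 1588.5 + (-272.8) + 233.0 = 1548.7
Financial account = -(1548.7) = -1548.7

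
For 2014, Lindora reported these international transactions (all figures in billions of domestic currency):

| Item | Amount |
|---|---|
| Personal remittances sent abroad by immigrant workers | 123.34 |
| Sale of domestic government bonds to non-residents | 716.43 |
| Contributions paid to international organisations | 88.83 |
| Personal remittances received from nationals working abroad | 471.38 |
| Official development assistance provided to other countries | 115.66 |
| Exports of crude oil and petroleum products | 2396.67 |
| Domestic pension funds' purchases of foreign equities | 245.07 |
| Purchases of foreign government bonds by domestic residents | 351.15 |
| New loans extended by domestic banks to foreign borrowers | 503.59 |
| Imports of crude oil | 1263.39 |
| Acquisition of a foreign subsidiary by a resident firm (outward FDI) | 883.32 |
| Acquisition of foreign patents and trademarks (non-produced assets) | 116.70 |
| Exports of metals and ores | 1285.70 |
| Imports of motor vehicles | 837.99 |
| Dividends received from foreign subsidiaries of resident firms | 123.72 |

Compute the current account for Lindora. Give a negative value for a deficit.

Goods: 2396.67 - 1263.39 + 1285.70 - 837.99 = 1580.99
Primary income: 123.72
Secondary income: -123.34 + 471.38 - 88.83 - 115.66 = 143.55
Current account = 1580.99 + 123.72 + 143.55 = 1848.26
(Excluded from the current account — financial account: sale of domestic government bonds to non-residents 716.43, domestic pension funds' purchases of foreign equities 245.07, purchases of foreign government bonds by domestic residents 351.15, new loans extended by domestic banks to foreign borrowers 503.59, acquisition of a foreign subsidiary by a resident firm (outward FDI) 883.32; capital account: acquisition of foreign patents and trademarks (non-produced assets) 116.70.)

1848.26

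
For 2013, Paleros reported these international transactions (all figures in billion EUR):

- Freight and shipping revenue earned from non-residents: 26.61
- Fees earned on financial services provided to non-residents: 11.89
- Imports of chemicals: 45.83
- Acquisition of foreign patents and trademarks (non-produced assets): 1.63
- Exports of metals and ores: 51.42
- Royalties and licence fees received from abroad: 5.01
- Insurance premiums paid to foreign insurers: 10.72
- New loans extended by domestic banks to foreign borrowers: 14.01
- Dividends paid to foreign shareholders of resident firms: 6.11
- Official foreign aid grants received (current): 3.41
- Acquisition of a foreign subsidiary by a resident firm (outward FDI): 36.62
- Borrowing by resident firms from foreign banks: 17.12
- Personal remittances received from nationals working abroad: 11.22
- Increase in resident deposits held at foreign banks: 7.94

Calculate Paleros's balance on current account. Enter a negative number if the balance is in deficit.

46.90

Goods: -45.83 + 51.42 = 5.59
Services: 11.89 + 26.61 - 10.72 + 5.01 = 32.79
Primary income: -6.11
Secondary income: 11.22 + 3.41 = 14.63
Current account = 5.59 + 32.79 + (-6.11) + 14.63 = 46.90
(Excluded from the current account — capital account: acquisition of foreign patents and trademarks (non-produced assets) 1.63; financial account: new loans extended by domestic banks to foreign borrowers 14.01, acquisition of a foreign subsidiary by a resident firm (outward FDI) 36.62, borrowing by resident firms from foreign banks 17.12, increase in resident deposits held at foreign banks 7.94.)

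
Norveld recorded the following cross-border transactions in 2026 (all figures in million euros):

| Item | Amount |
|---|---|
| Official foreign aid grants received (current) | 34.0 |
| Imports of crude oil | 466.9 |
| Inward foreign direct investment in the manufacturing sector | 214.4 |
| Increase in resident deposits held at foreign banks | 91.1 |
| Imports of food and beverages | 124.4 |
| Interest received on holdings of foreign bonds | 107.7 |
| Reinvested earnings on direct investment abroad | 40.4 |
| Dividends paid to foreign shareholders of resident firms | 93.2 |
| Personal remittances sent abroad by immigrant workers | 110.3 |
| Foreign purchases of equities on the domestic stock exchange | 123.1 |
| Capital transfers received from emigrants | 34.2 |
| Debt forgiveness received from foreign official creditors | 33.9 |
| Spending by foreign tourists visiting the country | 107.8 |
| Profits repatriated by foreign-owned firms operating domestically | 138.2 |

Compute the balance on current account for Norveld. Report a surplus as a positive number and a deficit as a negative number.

-643.1

Goods: -124.4 - 466.9 = -591.3
Services: 107.8
Primary income: 40.4 + 107.7 - 93.2 - 138.2 = -83.3
Secondary income: 34.0 - 110.3 = -76.3
Current account = (-591.3) + 107.8 + (-83.3) + (-76.3) = -643.1
(Excluded from the current account — financial account: inward foreign direct investment in the manufacturing sector 214.4, increase in resident deposits held at foreign banks 91.1, foreign purchases of equities on the domestic stock exchange 123.1; capital account: capital transfers received from emigrants 34.2, debt forgiveness received from foreign official creditors 33.9.)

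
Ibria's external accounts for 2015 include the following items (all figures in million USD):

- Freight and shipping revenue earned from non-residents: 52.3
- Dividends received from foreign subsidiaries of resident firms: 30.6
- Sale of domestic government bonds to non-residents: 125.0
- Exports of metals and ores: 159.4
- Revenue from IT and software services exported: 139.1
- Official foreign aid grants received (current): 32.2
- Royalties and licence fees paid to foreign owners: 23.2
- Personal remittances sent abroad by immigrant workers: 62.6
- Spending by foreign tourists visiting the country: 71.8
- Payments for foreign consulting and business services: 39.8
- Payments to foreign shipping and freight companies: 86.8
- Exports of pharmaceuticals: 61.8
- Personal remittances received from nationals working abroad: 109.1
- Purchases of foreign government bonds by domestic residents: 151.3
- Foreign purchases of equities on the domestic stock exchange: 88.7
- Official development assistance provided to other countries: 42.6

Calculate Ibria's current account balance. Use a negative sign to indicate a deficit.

Goods: 61.8 + 159.4 = 221.2
Services: -39.8 + 71.8 - 23.2 + 139.1 + 52.3 - 86.8 = 113.4
Primary income: 30.6
Secondary income: 32.2 + 109.1 - 42.6 - 62.6 = 36.1
Current account = 221.2 + 113.4 + 30.6 + 36.1 = 401.3
(Excluded from the current account — financial account: sale of domestic government bonds to non-residents 125.0, purchases of foreign government bonds by domestic residents 151.3, foreign purchases of equities on the domestic stock exchange 88.7.)

401.3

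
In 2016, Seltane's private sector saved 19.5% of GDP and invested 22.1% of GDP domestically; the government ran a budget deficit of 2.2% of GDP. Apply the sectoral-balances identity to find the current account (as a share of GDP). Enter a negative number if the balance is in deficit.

-4.8

By the sectoral-balances identity, CA = (S_private - I) + (T - G).
Private balance = 19.5 - 22.1 = -2.6
Government balance (T - G) = -2.2
CA = -2.6 + (-2.2) = -4.8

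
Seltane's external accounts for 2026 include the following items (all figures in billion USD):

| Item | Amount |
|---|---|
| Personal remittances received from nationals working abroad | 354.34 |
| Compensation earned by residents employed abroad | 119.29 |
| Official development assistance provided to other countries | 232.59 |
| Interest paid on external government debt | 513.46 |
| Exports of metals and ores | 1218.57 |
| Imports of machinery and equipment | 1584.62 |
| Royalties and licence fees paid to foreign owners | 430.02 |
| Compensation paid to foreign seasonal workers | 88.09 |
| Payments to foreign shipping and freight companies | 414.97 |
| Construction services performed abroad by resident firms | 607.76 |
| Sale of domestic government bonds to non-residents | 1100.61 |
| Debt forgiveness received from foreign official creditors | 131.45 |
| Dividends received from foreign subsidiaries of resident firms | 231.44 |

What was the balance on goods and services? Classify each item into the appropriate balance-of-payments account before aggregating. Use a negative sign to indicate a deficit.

Goods: -1584.62 + 1218.57 = -366.05
Services: 607.76 - 430.02 - 414.97 = -237.23
Trade balance = -366.05 + (-237.23) = -603.28
(Excluded from the trade balance — secondary income: personal remittances received from nationals working abroad 354.34, official development assistance provided to other countries 232.59; primary income: compensation earned by residents employed abroad 119.29, interest paid on external government debt 513.46, compensation paid to foreign seasonal workers 88.09, dividends received from foreign subsidiaries of resident firms 231.44; financial account: sale of domestic government bonds to non-residents 1100.61; capital account: debt forgiveness received from foreign official creditors 131.45.)

-603.28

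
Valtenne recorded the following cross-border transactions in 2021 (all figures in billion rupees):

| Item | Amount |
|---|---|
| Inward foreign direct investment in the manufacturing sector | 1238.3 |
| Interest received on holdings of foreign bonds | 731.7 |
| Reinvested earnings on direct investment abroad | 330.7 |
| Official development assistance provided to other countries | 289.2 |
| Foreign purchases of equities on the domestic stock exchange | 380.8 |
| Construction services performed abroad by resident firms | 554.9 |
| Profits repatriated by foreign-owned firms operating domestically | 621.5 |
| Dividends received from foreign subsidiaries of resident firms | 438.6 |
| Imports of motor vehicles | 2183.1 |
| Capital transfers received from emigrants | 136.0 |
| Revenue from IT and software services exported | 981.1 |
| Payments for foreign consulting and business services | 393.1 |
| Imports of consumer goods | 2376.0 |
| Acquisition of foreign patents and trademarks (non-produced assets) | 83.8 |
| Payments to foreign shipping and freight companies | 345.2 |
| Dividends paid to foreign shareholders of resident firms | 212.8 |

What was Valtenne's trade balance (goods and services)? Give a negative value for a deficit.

Goods: -2183.1 - 2376.0 = -4559.1
Services: 981.1 - 393.1 - 345.2 + 554.9 = 797.7
Trade balance = -4559.1 + 797.7 = -3761.4
(Excluded from the trade balance — financial account: inward foreign direct investment in the manufacturing sector 1238.3, foreign purchases of equities on the domestic stock exchange 380.8; primary income: interest received on holdings of foreign bonds 731.7, reinvested earnings on direct investment abroad 330.7, profits repatriated by foreign-owned firms operating domestically 621.5, dividends received from foreign subsidiaries of resident firms 438.6, dividends paid to foreign shareholders of resident firms 212.8; secondary income: official development assistance provided to other countries 289.2; capital account: capital transfers received from emigrants 136.0, acquisition of foreign patents and trademarks (non-produced assets) 83.8.)

-3761.4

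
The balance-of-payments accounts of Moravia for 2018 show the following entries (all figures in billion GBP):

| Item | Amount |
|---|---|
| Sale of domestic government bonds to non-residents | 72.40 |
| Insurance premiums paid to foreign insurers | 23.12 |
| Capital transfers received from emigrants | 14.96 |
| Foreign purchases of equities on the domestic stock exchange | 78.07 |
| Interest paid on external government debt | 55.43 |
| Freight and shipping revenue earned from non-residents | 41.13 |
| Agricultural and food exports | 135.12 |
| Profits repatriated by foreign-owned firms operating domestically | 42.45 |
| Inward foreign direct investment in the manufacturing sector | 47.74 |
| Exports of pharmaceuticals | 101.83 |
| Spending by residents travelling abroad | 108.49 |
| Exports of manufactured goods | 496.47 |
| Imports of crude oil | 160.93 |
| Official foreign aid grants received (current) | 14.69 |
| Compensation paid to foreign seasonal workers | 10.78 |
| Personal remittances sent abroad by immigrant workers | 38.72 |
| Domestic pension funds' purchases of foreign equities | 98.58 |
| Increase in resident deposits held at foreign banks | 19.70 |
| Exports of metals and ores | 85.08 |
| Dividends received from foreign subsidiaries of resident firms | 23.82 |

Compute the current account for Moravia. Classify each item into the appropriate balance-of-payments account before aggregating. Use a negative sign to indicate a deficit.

458.22

Goods: 85.08 + 496.47 - 160.93 + 101.83 + 135.12 = 657.57
Services: -23.12 + 41.13 - 108.49 = -90.48
Primary income: -42.45 + 23.82 - 55.43 - 10.78 = -84.84
Secondary income: -38.72 + 14.69 = -24.03
Current account = 657.57 + (-90.48) + (-84.84) + (-24.03) = 458.22
(Excluded from the current account — financial account: sale of domestic government bonds to non-residents 72.40, foreign purchases of equities on the domestic stock exchange 78.07, inward foreign direct investment in the manufacturing sector 47.74, domestic pension funds' purchases of foreign equities 98.58, increase in resident deposits held at foreign banks 19.70; capital account: capital transfers received from emigrants 14.96.)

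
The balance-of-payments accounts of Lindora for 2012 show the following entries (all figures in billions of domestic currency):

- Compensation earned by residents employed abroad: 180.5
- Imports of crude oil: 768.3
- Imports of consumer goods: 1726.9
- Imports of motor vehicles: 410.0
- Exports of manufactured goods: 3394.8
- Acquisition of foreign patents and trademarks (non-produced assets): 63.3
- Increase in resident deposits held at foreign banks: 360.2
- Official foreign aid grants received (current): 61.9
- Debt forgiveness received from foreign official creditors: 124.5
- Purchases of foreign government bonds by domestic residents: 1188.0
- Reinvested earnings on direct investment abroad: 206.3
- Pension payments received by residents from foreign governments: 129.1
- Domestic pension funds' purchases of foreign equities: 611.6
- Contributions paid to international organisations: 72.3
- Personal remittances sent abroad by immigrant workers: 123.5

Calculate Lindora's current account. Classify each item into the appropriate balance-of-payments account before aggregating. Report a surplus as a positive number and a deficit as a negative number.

Goods: -768.3 + 3394.8 - 1726.9 - 410.0 = 489.6
Primary income: 206.3 + 180.5 = 386.8
Secondary income: 129.1 - 72.3 + 61.9 - 123.5 = -4.8
Current account = 489.6 + 386.8 + (-4.8) = 871.6
(Excluded from the current account — capital account: acquisition of foreign patents and trademarks (non-produced assets) 63.3, debt forgiveness received from foreign official creditors 124.5; financial account: increase in resident deposits held at foreign banks 360.2, purchases of foreign government bonds by domestic residents 1188.0, domestic pension funds' purchases of foreign equities 611.6.)

871.6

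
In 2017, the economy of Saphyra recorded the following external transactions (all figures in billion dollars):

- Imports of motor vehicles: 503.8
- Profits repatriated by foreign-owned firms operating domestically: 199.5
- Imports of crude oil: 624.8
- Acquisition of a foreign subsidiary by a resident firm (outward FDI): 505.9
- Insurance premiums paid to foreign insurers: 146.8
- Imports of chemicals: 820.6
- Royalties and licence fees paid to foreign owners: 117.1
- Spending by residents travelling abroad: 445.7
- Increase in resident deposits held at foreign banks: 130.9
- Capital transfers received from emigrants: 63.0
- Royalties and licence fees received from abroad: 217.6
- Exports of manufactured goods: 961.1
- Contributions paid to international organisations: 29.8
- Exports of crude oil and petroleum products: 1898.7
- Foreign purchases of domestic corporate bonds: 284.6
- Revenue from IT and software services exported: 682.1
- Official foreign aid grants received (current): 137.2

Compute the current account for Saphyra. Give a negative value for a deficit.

Goods: -820.6 - 624.8 + 1898.7 + 961.1 - 503.8 = 910.6
Services: 217.6 - 146.8 - 117.1 - 445.7 + 682.1 = 190.1
Primary income: -199.5
Secondary income: -29.8 + 137.2 = 107.4
Current account = 910.6 + 190.1 + (-199.5) + 107.4 = 1008.6
(Excluded from the current account — financial account: acquisition of a foreign subsidiary by a resident firm (outward FDI) 505.9, increase in resident deposits held at foreign banks 130.9, foreign purchases of domestic corporate bonds 284.6; capital account: capital transfers received from emigrants 63.0.)

1008.6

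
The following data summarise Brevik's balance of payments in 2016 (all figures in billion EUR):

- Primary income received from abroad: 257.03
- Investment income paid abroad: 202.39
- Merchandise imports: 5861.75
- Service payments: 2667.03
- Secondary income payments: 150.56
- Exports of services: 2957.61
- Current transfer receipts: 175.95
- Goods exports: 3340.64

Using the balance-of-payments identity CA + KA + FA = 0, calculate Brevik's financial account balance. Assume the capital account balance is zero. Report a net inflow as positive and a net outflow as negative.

2150.50

Goods balance = 3340.64 - 5861.75 = -2521.11
Services balance = 2957.61 - 2667.03 = 290.58
Trade balance (goods + services) = -2521.11 + 290.58 = -2230.53
Net primary income = 257.03 - 202.39 = 54.64
Net secondary income = 175.95 - 150.56 = 25.39
Current account = -2230.53 + 54.64 + 25.39 = -2150.50
Financial account = -(-2150.50) = 2150.50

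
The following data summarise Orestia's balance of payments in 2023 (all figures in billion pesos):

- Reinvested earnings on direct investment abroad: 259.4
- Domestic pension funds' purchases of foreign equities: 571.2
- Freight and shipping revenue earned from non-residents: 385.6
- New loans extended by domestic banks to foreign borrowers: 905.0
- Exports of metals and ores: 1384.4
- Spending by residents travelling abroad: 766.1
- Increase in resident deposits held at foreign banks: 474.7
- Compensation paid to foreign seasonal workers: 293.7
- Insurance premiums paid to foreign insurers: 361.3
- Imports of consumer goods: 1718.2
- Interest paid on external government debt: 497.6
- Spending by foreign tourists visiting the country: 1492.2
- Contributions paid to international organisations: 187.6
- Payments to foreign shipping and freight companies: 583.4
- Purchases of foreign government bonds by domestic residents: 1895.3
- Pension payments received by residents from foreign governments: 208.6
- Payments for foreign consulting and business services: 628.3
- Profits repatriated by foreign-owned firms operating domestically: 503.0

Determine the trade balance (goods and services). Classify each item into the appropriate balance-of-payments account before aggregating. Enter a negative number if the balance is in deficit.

Goods: 1384.4 - 1718.2 = -333.8
Services: 385.6 - 361.3 - 583.4 - 766.1 + 1492.2 - 628.3 = -461.3
Trade balance = -333.8 + (-461.3) = -795.1
(Excluded from the trade balance — primary income: reinvested earnings on direct investment abroad 259.4, compensation paid to foreign seasonal workers 293.7, interest paid on external government debt 497.6, profits repatriated by foreign-owned firms operating domestically 503.0; financial account: domestic pension funds' purchases of foreign equities 571.2, new loans extended by domestic banks to foreign borrowers 905.0, increase in resident deposits held at foreign banks 474.7, purchases of foreign government bonds by domestic residents 1895.3; secondary income: contributions paid to international organisations 187.6, pension payments received by residents from foreign governments 208.6.)

-795.1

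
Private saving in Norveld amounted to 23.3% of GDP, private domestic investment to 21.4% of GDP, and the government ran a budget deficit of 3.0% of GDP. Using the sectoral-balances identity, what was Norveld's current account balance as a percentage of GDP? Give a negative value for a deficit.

-1.1

By the sectoral-balances identity, CA = (S_private - I) + (T - G).
Private balance = 23.3 - 21.4 = 1.9
Government balance (T - G) = -3.0
CA = 1.9 + (-3.0) = -1.1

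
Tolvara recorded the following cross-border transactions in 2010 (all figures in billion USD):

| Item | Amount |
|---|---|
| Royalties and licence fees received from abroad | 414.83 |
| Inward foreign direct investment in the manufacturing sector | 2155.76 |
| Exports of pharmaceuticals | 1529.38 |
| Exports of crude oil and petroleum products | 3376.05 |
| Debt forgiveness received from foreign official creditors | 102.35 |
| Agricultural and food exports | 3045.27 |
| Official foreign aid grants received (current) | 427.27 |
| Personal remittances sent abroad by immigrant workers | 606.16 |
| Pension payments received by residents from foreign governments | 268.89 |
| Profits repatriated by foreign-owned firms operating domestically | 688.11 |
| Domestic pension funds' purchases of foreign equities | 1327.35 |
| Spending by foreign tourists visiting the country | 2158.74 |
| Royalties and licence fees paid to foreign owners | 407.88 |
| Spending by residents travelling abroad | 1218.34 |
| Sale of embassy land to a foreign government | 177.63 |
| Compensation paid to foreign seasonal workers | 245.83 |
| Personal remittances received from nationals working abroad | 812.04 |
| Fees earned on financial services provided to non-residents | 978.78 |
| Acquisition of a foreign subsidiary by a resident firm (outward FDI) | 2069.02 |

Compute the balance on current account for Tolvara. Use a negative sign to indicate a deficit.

Goods: 3376.05 + 3045.27 + 1529.38 = 7950.70
Services: -1218.34 + 978.78 + 414.83 + 2158.74 - 407.88 = 1926.13
Primary income: -688.11 - 245.83 = -933.94
Secondary income: 268.89 - 606.16 + 812.04 + 427.27 = 902.04
Current account = 7950.70 + 1926.13 + (-933.94) + 902.04 = 9844.93
(Excluded from the current account — financial account: inward foreign direct investment in the manufacturing sector 2155.76, domestic pension funds' purchases of foreign equities 1327.35, acquisition of a foreign subsidiary by a resident firm (outward FDI) 2069.02; capital account: debt forgiveness received from foreign official creditors 102.35, sale of embassy land to a foreign government 177.63.)

9844.93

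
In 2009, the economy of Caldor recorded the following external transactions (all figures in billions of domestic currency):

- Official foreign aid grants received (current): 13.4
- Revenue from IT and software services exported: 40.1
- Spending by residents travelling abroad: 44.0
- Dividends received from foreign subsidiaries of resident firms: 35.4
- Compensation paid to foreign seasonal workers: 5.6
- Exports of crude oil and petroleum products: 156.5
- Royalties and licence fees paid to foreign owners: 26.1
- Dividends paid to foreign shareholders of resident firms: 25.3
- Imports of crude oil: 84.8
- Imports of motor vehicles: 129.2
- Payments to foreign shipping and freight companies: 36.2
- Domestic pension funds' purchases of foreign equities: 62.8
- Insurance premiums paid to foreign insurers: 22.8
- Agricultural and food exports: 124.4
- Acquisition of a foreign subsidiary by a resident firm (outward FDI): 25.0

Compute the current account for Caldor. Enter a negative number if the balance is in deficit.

-4.2

Goods: 156.5 - 129.2 + 124.4 - 84.8 = 66.9
Services: -26.1 - 44.0 - 22.8 - 36.2 + 40.1 = -89.0
Primary income: -25.3 + 35.4 - 5.6 = 4.5
Secondary income: 13.4
Current account = 66.9 + (-89.0) + 4.5 + 13.4 = -4.2
(Excluded from the current account — financial account: domestic pension funds' purchases of foreign equities 62.8, acquisition of a foreign subsidiary by a resident firm (outward FDI) 25.0.)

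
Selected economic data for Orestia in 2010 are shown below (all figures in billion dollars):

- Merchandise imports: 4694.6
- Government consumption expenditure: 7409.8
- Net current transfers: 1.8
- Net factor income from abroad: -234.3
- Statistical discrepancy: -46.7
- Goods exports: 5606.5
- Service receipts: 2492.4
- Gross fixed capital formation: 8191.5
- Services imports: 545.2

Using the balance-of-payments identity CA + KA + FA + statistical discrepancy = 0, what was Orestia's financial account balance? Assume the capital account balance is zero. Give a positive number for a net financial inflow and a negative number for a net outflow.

Goods balance = 5606.5 - 4694.6 = 911.9
Services balance = 2492.4 - 545.2 = 1947.2
Trade balance (goods + services) = 911.9 + 1947.2 = 2859.1
Net primary income = -234.3
Net secondary income = 1.8
Current account = 2859.1 + (-234.3) + 1.8 = 2626.6
Financial account = -(2626.6 + (-46.7)) = -2579.9

-2579.9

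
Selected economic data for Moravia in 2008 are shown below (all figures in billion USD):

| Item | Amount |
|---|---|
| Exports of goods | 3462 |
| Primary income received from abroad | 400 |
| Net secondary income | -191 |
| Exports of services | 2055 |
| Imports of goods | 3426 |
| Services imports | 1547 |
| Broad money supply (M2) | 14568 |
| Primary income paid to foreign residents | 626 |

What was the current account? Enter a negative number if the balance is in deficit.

127

Goods balance = 3462 - 3426 = 36
Services balance = 2055 - 1547 = 508
Trade balance (goods + services) = 36 + 508 = 544
Net primary income = 400 - 626 = -226
Net secondary income = -191
Current account = 544 + (-226) + (-191) = 127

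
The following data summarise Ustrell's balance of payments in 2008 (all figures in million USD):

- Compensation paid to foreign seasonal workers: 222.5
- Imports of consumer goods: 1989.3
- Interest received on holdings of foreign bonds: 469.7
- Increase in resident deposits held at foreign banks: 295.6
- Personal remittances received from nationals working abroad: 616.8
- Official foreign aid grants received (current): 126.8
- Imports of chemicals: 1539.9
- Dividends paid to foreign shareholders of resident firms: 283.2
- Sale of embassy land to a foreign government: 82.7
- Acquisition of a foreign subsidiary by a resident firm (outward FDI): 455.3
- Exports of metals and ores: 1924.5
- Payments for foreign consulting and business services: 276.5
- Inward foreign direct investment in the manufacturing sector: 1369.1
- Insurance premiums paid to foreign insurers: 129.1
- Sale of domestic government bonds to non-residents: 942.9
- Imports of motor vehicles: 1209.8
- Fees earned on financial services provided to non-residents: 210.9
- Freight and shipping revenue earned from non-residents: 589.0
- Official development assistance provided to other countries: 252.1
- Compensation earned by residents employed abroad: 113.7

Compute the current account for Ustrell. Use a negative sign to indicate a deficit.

Goods: -1989.3 - 1209.8 + 1924.5 - 1539.9 = -2814.5
Services: -276.5 + 589.0 - 129.1 + 210.9 = 394.3
Primary income: -222.5 + 113.7 + 469.7 - 283.2 = 77.7
Secondary income: 126.8 + 616.8 - 252.1 = 491.5
Current account = (-2814.5) + 394.3 + 77.7 + 491.5 = -1851.0
(Excluded from the current account — financial account: increase in resident deposits held at foreign banks 295.6, acquisition of a foreign subsidiary by a resident firm (outward FDI) 455.3, inward foreign direct investment in the manufacturing sector 1369.1, sale of domestic government bonds to non-residents 942.9; capital account: sale of embassy land to a foreign government 82.7.)

-1851.0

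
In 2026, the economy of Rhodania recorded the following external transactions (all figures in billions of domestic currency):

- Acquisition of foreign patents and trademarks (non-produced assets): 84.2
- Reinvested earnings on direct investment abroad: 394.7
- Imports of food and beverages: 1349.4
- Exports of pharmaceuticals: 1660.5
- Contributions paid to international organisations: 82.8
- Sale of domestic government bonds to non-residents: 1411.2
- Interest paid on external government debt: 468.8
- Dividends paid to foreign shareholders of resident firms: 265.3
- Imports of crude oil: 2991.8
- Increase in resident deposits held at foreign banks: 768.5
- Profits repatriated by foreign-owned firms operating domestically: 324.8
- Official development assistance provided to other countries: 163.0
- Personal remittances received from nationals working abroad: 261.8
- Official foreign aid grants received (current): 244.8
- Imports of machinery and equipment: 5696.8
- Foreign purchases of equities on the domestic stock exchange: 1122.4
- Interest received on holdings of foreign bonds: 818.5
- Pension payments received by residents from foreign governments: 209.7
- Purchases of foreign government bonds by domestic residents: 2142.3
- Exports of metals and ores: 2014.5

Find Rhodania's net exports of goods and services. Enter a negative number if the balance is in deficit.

-6363.0

Goods: 2014.5 - 2991.8 - 5696.8 - 1349.4 + 1660.5 = -6363.0
Trade balance = -6363.0 + 0.0 = -6363.0
(Excluded from the trade balance — capital account: acquisition of foreign patents and trademarks (non-produced assets) 84.2; primary income: reinvested earnings on direct investment abroad 394.7, interest paid on external government debt 468.8, dividends paid to foreign shareholders of resident firms 265.3, profits repatriated by foreign-owned firms operating domestically 324.8, interest received on holdings of foreign bonds 818.5; secondary income: contributions paid to international organisations 82.8, official development assistance provided to other countries 163.0, personal remittances received from nationals working abroad 261.8, official foreign aid grants received (current) 244.8, pension payments received by residents from foreign governments 209.7; financial account: sale of domestic government bonds to non-residents 1411.2, increase in resident deposits held at foreign banks 768.5, foreign purchases of equities on the domestic stock exchange 1122.4, purchases of foreign government bonds by domestic residents 2142.3.)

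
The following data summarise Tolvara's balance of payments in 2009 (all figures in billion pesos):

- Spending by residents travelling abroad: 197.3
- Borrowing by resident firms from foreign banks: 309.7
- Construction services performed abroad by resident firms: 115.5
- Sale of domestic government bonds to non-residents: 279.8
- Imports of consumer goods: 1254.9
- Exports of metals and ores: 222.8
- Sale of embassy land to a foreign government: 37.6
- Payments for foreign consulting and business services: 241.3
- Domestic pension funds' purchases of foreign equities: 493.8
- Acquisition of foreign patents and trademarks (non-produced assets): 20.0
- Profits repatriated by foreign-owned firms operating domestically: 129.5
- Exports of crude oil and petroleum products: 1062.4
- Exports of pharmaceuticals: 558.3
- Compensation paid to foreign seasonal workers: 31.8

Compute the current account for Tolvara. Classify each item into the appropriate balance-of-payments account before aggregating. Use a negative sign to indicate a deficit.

104.2

Goods: 558.3 - 1254.9 + 222.8 + 1062.4 = 588.6
Services: -241.3 + 115.5 - 197.3 = -323.1
Primary income: -31.8 - 129.5 = -161.3
Current account = 588.6 + (-323.1) + (-161.3) = 104.2
(Excluded from the current account — financial account: borrowing by resident firms from foreign banks 309.7, sale of domestic government bonds to non-residents 279.8, domestic pension funds' purchases of foreign equities 493.8; capital account: sale of embassy land to a foreign government 37.6, acquisition of foreign patents and trademarks (non-produced assets) 20.0.)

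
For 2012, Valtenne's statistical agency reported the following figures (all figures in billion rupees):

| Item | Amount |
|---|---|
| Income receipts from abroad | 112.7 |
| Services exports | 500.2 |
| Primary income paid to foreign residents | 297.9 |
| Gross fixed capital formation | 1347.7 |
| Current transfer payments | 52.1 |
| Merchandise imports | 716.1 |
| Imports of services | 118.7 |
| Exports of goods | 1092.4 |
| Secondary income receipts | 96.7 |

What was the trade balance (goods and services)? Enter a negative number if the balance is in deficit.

Goods balance = 1092.4 - 716.1 = 376.3
Services balance = 500.2 - 118.7 = 381.5
Trade balance (goods + services) = 376.3 + 381.5 = 757.8

757.8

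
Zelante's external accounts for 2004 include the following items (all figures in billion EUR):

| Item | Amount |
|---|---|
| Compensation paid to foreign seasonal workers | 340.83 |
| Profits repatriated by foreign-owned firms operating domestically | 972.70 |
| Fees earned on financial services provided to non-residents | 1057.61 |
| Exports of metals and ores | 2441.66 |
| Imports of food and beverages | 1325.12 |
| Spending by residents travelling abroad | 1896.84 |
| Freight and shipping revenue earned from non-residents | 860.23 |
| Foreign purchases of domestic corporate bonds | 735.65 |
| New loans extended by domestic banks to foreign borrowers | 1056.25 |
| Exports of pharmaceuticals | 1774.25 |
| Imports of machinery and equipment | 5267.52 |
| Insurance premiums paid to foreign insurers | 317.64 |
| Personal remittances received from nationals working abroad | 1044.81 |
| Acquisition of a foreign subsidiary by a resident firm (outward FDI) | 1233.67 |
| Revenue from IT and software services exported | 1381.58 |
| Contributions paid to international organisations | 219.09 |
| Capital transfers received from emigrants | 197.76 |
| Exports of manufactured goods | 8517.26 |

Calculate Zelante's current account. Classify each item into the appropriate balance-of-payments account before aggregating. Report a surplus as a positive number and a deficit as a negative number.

Goods: -5267.52 - 1325.12 + 8517.26 + 1774.25 + 2441.66 = 6140.53
Services: 1381.58 + 1057.61 - 317.64 + 860.23 - 1896.84 = 1084.94
Primary income: -972.70 - 340.83 = -1313.53
Secondary income: 1044.81 - 219.09 = 825.72
Current account = 6140.53 + 1084.94 + (-1313.53) + 825.72 = 6737.66
(Excluded from the current account — financial account: foreign purchases of domestic corporate bonds 735.65, new loans extended by domestic banks to foreign borrowers 1056.25, acquisition of a foreign subsidiary by a resident firm (outward FDI) 1233.67; capital account: capital transfers received from emigrants 197.76.)

6737.66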